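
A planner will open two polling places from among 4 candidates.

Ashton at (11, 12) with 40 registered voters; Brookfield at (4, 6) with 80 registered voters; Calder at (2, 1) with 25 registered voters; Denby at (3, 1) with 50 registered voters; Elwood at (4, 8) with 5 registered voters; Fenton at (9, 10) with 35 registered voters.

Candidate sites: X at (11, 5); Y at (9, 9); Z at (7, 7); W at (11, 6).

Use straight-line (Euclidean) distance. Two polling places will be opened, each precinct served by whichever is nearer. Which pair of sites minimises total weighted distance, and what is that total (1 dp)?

Evaluate every pair (each demand assigned to the nearer of the two):
  {Y, Z}: total = 1003.8
  {Z, W}: total = 1190.8
  {X, Z}: total = 1206.9
  {X, Y}: total = 1364.6
  {Y, W}: total = 1400.3
  {X, W}: total = 1686.4
Best pair: {Y, Z} with total 1003.8.

{Y, Z}, total 1003.8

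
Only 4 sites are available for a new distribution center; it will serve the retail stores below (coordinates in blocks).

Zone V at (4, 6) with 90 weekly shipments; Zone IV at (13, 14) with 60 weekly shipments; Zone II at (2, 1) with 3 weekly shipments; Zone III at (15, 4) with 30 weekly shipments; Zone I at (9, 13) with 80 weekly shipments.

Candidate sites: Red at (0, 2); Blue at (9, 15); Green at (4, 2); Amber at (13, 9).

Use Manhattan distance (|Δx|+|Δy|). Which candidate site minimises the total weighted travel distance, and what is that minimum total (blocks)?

Amber, total 2287 blocks

Total weighted distance at each candidate:
  Red (0, 2): total = 4339
  Blue (9, 15): total = 2293
  Green (4, 2): total = 3299
  Amber (13, 9): total = 2287
Minimum is at Amber with total 2287 blocks.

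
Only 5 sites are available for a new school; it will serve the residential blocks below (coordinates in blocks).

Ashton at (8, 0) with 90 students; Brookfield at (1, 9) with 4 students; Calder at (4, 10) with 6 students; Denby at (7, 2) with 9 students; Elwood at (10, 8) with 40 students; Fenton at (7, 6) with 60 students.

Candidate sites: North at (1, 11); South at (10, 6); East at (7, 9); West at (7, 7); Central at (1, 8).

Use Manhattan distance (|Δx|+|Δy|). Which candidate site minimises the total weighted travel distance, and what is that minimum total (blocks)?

Total weighted distance at each candidate:
  North (1, 11): total = 2927
  South (10, 6): total = 1151
  East (7, 9): total = 1351
  West (7, 7): total = 1053
  Central (1, 8): total = 2332
Minimum is at West with total 1053 blocks.

West, total 1053 blocks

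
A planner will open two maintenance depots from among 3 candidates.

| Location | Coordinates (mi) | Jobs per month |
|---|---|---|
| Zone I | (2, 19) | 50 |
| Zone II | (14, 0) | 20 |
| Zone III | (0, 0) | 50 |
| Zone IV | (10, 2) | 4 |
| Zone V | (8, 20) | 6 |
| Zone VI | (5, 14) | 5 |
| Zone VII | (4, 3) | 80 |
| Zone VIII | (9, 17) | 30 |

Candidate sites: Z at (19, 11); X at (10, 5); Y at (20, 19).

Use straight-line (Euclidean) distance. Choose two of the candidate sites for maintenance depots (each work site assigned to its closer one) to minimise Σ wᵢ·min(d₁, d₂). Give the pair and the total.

{X, Y}, total 2470.4

Evaluate every pair (each demand assigned to the nearer of the two):
  {X, Y}: total = 2470.4
  {Z, X}: total = 2497.9
  {Z, Y}: total = 4129.5
Best pair: {X, Y} with total 2470.4.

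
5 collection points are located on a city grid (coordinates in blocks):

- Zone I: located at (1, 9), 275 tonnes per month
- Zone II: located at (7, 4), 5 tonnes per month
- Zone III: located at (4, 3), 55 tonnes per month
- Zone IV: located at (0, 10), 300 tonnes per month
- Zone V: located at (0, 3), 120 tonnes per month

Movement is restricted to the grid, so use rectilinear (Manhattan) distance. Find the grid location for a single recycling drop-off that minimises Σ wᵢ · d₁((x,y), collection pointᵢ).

Manhattan distance separates: Σwᵢ(|x−xᵢ|+|y−yᵢ|) = Σwᵢ|x−xᵢ| + Σwᵢ|y−yᵢ|, so x and y are optimised independently as 1-D weighted medians.
Total weight W = 755; half = 377.5.
x-coordinate, sorted with cumulative weight:
  x=0 (Zone IV, w=300) cum 300
  x=0 (Zone V, w=120) cum 420  ← median
  x=1 (Zone I, w=275) cum 695
  x=4 (Zone III, w=55) cum 750
  x=7 (Zone II, w=5) cum 755
⇒ x* = 0
y-coordinate, sorted with cumulative weight:
  y=3 (Zone III, w=55) cum 55
  y=3 (Zone V, w=120) cum 175
  y=4 (Zone II, w=5) cum 180
  y=9 (Zone I, w=275) cum 455  ← median
  y=10 (Zone IV, w=300) cum 755
⇒ y* = 9

(0, 9)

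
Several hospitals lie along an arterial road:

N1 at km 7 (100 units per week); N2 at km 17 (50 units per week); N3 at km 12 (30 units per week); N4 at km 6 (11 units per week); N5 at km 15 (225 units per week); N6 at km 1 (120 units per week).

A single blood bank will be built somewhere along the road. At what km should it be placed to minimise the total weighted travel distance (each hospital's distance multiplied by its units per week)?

For a sum of weighted absolute distances on a line, the optimum is the weighted median (not the mean). Total weight W = 536; half-weight = 268.
Sort by position and accumulate weight:
  km 1 (N6, w=120) → cum 120
  km 6 (N4, w=11) → cum 131
  km 7 (N1, w=100) → cum 231
  km 12 (N3, w=30) → cum 261
  km 15 (N5, w=225) → cum 486  ≥ 268 → median here
  km 17 (N2, w=50) → cum 536
Optimal location: km 15.

x = 15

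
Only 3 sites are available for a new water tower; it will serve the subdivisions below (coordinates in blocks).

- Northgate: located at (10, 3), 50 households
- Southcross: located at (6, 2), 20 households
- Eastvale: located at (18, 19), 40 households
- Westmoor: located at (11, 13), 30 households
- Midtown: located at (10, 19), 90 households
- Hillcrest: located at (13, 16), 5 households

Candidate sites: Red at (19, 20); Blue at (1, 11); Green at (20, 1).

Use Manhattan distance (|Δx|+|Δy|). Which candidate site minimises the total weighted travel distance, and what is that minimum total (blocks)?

Total weighted distance at each candidate:
  Red (19, 20): total = 3400
  Blue (1, 11): total = 4105
  Green (20, 1): total = 4960
Minimum is at Red with total 3400 blocks.

Red, total 3400 blocks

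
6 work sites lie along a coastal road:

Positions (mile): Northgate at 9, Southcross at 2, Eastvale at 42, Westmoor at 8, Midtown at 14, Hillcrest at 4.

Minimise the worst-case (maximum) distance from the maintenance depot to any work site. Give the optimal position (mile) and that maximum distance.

The 1-center on a line is the midpoint of the two extreme points: leftmost at 2, rightmost at 42.
Optimal location = (2 + 42)/2 = 22; maximum distance = (42 − 2)/2 = 20.

location 22, max distance 20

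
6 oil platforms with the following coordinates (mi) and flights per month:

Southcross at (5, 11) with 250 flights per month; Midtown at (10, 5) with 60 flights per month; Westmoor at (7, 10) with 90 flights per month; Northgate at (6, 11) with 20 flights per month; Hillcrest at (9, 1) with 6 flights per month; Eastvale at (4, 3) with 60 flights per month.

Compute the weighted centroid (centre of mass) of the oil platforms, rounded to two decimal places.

(5.95, 8.96)

The minimiser of Σwᵢ‖p−pᵢ‖² is the weighted centroid p* = (Σwᵢpᵢ)/(Σwᵢ).
Σwᵢ = 486.
Σwᵢxᵢ = 250·5 + 60·10 + 90·7 + 20·6 + 6·9 + 60·4 = 2894.
Σwᵢyᵢ = 250·11 + 60·5 + 90·10 + 20·11 + 6·1 + 60·3 = 4356.
x* = 2894/486 = 5.95, y* = 4356/486 = 8.96.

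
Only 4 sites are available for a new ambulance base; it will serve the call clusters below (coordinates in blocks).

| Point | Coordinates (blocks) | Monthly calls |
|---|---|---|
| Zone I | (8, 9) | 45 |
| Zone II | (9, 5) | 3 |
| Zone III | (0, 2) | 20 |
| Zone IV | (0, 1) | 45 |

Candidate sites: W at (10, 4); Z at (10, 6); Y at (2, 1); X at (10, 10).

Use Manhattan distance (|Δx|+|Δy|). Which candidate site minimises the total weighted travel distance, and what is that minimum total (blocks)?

Total weighted distance at each candidate:
  W (10, 4): total = 1146
  Z (10, 6): total = 1186
  Y (2, 1): total = 813
  X (10, 10): total = 1368
Minimum is at Y with total 813 blocks.

Y, total 813 blocks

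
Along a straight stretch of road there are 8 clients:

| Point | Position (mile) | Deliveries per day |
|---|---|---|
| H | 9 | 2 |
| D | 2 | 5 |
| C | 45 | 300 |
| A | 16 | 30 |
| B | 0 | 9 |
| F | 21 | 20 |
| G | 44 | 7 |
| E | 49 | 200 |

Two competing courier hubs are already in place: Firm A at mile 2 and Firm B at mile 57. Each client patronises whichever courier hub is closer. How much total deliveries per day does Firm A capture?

66

The indifferent point is the midpoint (2+57)/2 = 29.5; clients left of it (closer to Firm A at 2) go to Firm A, those right go to Firm B.
  B at 0 (w=9) → Firm A
  D at 2 (w=5) → Firm A
  H at 9 (w=2) → Firm A
  A at 16 (w=30) → Firm A
  F at 21 (w=20) → Firm A
  G at 44 (w=7) → Firm B
  C at 45 (w=300) → Firm B
  E at 49 (w=200) → Firm B
Firm A captures 66; Firm B captures 507.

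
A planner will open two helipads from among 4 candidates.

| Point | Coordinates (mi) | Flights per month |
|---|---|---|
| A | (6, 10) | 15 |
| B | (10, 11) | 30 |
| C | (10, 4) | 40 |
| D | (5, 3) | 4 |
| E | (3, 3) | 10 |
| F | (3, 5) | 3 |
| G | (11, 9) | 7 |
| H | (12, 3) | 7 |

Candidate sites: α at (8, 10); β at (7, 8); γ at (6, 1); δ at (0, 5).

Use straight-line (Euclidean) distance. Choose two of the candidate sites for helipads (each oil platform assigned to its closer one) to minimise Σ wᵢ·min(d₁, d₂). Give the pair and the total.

{α, γ}, total 423.5

Evaluate every pair (each demand assigned to the nearer of the two):
  {α, γ}: total = 423.5
  {α, β}: total = 469.3
  {β, γ}: total = 494.0
  {α, δ}: total = 495.2
  {β, δ}: total = 505.8
  {γ, δ}: total = 804.6
Best pair: {α, γ} with total 423.5.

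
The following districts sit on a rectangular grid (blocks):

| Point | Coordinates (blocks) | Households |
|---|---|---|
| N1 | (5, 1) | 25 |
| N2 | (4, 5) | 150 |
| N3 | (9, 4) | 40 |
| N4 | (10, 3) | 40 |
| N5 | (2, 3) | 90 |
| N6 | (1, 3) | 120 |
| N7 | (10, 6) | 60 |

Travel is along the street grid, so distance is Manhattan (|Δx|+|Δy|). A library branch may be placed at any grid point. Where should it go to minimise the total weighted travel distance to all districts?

Manhattan distance separates: Σwᵢ(|x−xᵢ|+|y−yᵢ|) = Σwᵢ|x−xᵢ| + Σwᵢ|y−yᵢ|, so x and y are optimised independently as 1-D weighted medians.
Total weight W = 525; half = 262.5.
x-coordinate, sorted with cumulative weight:
  x=1 (N6, w=120) cum 120
  x=2 (N5, w=90) cum 210
  x=4 (N2, w=150) cum 360  ← median
  x=5 (N1, w=25) cum 385
  x=9 (N3, w=40) cum 425
  x=10 (N4, w=40) cum 465
  x=10 (N7, w=60) cum 525
⇒ x* = 4
y-coordinate, sorted with cumulative weight:
  y=1 (N1, w=25) cum 25
  y=3 (N4, w=40) cum 65
  y=3 (N5, w=90) cum 155
  y=3 (N6, w=120) cum 275  ← median
  y=4 (N3, w=40) cum 315
  y=5 (N2, w=150) cum 465
  y=6 (N7, w=60) cum 525
⇒ y* = 3

(4, 3)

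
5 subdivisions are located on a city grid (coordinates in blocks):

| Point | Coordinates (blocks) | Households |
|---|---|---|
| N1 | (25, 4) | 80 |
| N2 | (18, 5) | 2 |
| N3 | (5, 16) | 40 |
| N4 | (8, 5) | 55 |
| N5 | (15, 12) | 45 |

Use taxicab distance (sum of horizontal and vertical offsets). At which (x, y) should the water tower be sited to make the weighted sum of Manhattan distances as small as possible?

Manhattan distance separates: Σwᵢ(|x−xᵢ|+|y−yᵢ|) = Σwᵢ|x−xᵢ| + Σwᵢ|y−yᵢ|, so x and y are optimised independently as 1-D weighted medians.
Total weight W = 222; half = 111.
x-coordinate, sorted with cumulative weight:
  x=5 (N3, w=40) cum 40
  x=8 (N4, w=55) cum 95
  x=15 (N5, w=45) cum 140  ← median
  x=18 (N2, w=2) cum 142
  x=25 (N1, w=80) cum 222
⇒ x* = 15
y-coordinate, sorted with cumulative weight:
  y=4 (N1, w=80) cum 80
  y=5 (N2, w=2) cum 82
  y=5 (N4, w=55) cum 137  ← median
  y=12 (N5, w=45) cum 182
  y=16 (N3, w=40) cum 222
⇒ y* = 5

(15, 5)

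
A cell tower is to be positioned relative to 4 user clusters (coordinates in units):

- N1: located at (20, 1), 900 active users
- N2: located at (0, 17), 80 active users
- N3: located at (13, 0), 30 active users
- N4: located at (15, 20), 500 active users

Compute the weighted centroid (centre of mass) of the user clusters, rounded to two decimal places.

(17.15, 8.12)

The minimiser of Σwᵢ‖p−pᵢ‖² is the weighted centroid p* = (Σwᵢpᵢ)/(Σwᵢ).
Σwᵢ = 1510.
Σwᵢxᵢ = 900·20 + 80·0 + 30·13 + 500·15 = 25890.
Σwᵢyᵢ = 900·1 + 80·17 + 30·0 + 500·20 = 12260.
x* = 25890/1510 = 17.15, y* = 12260/1510 = 8.12.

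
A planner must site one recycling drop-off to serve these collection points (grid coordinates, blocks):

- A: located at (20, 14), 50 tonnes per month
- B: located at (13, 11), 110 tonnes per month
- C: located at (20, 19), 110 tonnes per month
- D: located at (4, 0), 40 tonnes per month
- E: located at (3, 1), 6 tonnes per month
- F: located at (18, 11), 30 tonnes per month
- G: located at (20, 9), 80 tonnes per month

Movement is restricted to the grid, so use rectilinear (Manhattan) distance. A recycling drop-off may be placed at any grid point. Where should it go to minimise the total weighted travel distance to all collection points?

(20, 11)

Manhattan distance separates: Σwᵢ(|x−xᵢ|+|y−yᵢ|) = Σwᵢ|x−xᵢ| + Σwᵢ|y−yᵢ|, so x and y are optimised independently as 1-D weighted medians.
Total weight W = 426; half = 213.
x-coordinate, sorted with cumulative weight:
  x=3 (E, w=6) cum 6
  x=4 (D, w=40) cum 46
  x=13 (B, w=110) cum 156
  x=18 (F, w=30) cum 186
  x=20 (A, w=50) cum 236  ← median
  x=20 (C, w=110) cum 346
  x=20 (G, w=80) cum 426
⇒ x* = 20
y-coordinate, sorted with cumulative weight:
  y=0 (D, w=40) cum 40
  y=1 (E, w=6) cum 46
  y=9 (G, w=80) cum 126
  y=11 (B, w=110) cum 236  ← median
  y=11 (F, w=30) cum 266
  y=14 (A, w=50) cum 316
  y=19 (C, w=110) cum 426
⇒ y* = 11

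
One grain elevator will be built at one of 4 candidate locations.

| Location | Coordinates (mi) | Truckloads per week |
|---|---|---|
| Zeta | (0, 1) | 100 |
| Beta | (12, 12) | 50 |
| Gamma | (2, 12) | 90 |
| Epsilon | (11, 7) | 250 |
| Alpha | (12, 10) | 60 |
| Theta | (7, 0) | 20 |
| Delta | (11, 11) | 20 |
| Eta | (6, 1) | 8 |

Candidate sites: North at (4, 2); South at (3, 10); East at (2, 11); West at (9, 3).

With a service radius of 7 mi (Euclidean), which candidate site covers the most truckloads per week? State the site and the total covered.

West, covering 278

Coverage radius r = 7 mi; a point is covered iff (Δx)²+(Δy)² ≤ 7² = 49.
  North (4, 2): covers {Zeta, Theta, Eta} → 128
  South (3, 10): covers {Gamma} → 90
  East (2, 11): covers {Gamma} → 90
  West (9, 3): covers {Epsilon, Theta, Eta} → 278
Maximum coverage at West: 278 truckloads per week.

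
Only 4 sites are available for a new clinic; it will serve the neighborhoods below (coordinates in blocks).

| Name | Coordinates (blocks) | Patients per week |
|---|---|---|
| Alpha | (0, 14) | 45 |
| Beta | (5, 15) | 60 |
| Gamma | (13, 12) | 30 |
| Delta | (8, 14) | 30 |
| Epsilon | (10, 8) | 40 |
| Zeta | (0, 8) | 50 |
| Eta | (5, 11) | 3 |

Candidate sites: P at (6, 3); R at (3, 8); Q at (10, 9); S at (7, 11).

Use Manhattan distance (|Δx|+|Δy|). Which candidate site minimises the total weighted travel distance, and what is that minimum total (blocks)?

S, total 1886 blocks

Total weighted distance at each candidate:
  P (6, 3): total = 3352
  R (3, 8): total = 2140
  Q (10, 9): total = 2336
  S (7, 11): total = 1886
Minimum is at S with total 1886 blocks.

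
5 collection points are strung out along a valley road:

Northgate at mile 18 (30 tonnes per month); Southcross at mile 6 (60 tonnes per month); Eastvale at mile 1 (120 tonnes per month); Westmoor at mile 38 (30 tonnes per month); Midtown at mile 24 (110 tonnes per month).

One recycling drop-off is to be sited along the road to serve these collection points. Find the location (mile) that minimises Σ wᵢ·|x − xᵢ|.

For a sum of weighted absolute distances on a line, the optimum is the weighted median (not the mean). Total weight W = 350; half-weight = 175.
Sort by position and accumulate weight:
  mile 1 (Eastvale, w=120) → cum 120
  mile 6 (Southcross, w=60) → cum 180  ≥ 175 → median here
  mile 18 (Northgate, w=30) → cum 210
  mile 24 (Midtown, w=110) → cum 320
  mile 38 (Westmoor, w=30) → cum 350
Optimal location: mile 6.

x = 6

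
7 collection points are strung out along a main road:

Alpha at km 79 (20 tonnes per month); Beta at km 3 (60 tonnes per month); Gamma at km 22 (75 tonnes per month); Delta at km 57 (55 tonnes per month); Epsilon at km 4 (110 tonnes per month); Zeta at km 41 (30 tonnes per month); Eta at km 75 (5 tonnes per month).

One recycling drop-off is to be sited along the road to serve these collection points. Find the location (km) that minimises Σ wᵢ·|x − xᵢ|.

For a sum of weighted absolute distances on a line, the optimum is the weighted median (not the mean). Total weight W = 355; half-weight = 177.5.
Sort by position and accumulate weight:
  km 3 (Beta, w=60) → cum 60
  km 4 (Epsilon, w=110) → cum 170
  km 22 (Gamma, w=75) → cum 245  ≥ 177.5 → median here
  km 41 (Zeta, w=30) → cum 275
  km 57 (Delta, w=55) → cum 330
  km 75 (Eta, w=5) → cum 335
  km 79 (Alpha, w=20) → cum 355
Optimal location: km 22.

x = 22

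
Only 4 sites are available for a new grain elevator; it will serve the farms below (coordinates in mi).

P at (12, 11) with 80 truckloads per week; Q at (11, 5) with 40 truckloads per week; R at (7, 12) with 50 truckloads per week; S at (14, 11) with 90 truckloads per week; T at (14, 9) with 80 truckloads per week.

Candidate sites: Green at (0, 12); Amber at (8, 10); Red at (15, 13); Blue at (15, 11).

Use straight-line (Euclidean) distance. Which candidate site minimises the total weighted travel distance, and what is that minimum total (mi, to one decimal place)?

Blue, total 1200.4 mi

Total weighted distance at each candidate:
  Green (0, 12): total = 4243.5
  Amber (8, 10): total = 1709.0
  Red (15, 13): total = 1580.4
  Blue (15, 11): total = 1200.4
Minimum is at Blue with total 1200.4 mi.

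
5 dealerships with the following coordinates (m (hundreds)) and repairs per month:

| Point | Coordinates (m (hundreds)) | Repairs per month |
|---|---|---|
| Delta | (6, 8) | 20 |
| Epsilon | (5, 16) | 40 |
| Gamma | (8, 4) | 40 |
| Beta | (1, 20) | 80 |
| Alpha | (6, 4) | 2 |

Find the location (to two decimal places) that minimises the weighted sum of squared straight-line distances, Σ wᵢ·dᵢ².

(4.02, 14.11)

The minimiser of Σwᵢ‖p−pᵢ‖² is the weighted centroid p* = (Σwᵢpᵢ)/(Σwᵢ).
Σwᵢ = 182.
Σwᵢxᵢ = 20·6 + 40·5 + 40·8 + 80·1 + 2·6 = 732.
Σwᵢyᵢ = 20·8 + 40·16 + 40·4 + 80·20 + 2·4 = 2568.
x* = 732/182 = 4.02, y* = 2568/182 = 14.11.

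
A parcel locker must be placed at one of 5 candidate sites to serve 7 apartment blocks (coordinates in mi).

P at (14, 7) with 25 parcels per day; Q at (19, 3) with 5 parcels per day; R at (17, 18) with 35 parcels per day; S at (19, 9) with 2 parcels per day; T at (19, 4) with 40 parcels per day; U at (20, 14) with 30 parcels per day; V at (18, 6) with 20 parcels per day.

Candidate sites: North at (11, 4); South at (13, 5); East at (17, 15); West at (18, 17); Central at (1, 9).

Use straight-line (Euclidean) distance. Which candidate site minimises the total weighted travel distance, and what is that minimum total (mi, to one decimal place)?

East, total 1115.3 mi

Total weighted distance at each candidate:
  North (11, 4): total = 1567.6
  South (13, 5): total = 1265.3
  East (17, 15): total = 1115.3
  West (18, 17): total = 1254.8
  Central (1, 9): total = 2784.1
Minimum is at East with total 1115.3 mi.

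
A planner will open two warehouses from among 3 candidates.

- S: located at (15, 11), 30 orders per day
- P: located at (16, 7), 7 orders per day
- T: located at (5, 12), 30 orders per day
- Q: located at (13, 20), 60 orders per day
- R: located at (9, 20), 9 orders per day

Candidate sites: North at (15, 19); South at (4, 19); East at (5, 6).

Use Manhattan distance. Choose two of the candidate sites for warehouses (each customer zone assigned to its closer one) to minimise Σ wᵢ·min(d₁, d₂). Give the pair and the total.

Evaluate every pair (each demand assigned to the nearer of the two):
  {North, East}: total = 747
  {North, South}: total = 805
  {South, East}: total = 1368
Best pair: {North, East} with total 747.

{North, East}, total 747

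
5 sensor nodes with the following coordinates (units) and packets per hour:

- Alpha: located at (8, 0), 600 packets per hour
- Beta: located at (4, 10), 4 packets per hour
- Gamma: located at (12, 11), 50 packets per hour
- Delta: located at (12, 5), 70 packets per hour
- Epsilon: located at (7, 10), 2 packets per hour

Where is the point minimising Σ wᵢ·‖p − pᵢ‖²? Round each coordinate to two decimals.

(8.64, 1.32)

The minimiser of Σwᵢ‖p−pᵢ‖² is the weighted centroid p* = (Σwᵢpᵢ)/(Σwᵢ).
Σwᵢ = 726.
Σwᵢxᵢ = 600·8 + 4·4 + 50·12 + 70·12 + 2·7 = 6270.
Σwᵢyᵢ = 600·0 + 4·10 + 50·11 + 70·5 + 2·10 = 960.
x* = 6270/726 = 8.64, y* = 960/726 = 1.32.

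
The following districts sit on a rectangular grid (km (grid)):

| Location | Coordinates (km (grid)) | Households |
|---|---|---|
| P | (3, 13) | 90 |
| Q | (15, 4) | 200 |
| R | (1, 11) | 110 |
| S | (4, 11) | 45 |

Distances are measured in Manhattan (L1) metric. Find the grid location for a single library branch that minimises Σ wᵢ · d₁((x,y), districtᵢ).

Manhattan distance separates: Σwᵢ(|x−xᵢ|+|y−yᵢ|) = Σwᵢ|x−xᵢ| + Σwᵢ|y−yᵢ|, so x and y are optimised independently as 1-D weighted medians.
Total weight W = 445; half = 222.5.
x-coordinate, sorted with cumulative weight:
  x=1 (R, w=110) cum 110
  x=3 (P, w=90) cum 200
  x=4 (S, w=45) cum 245  ← median
  x=15 (Q, w=200) cum 445
⇒ x* = 4
y-coordinate, sorted with cumulative weight:
  y=4 (Q, w=200) cum 200
  y=11 (R, w=110) cum 310  ← median
  y=11 (S, w=45) cum 355
  y=13 (P, w=90) cum 445
⇒ y* = 11

(4, 11)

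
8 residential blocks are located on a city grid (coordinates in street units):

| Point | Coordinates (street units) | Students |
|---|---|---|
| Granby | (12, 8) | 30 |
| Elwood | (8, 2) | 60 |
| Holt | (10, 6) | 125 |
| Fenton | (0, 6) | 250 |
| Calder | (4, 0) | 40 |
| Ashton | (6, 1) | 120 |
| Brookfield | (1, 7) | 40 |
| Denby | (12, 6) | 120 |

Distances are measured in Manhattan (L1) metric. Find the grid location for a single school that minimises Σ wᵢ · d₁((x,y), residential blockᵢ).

Manhattan distance separates: Σwᵢ(|x−xᵢ|+|y−yᵢ|) = Σwᵢ|x−xᵢ| + Σwᵢ|y−yᵢ|, so x and y are optimised independently as 1-D weighted medians.
Total weight W = 785; half = 392.5.
x-coordinate, sorted with cumulative weight:
  x=0 (Fenton, w=250) cum 250
  x=1 (Brookfield, w=40) cum 290
  x=4 (Calder, w=40) cum 330
  x=6 (Ashton, w=120) cum 450  ← median
  x=8 (Elwood, w=60) cum 510
  x=10 (Holt, w=125) cum 635
  x=12 (Granby, w=30) cum 665
  x=12 (Denby, w=120) cum 785
⇒ x* = 6
y-coordinate, sorted with cumulative weight:
  y=0 (Calder, w=40) cum 40
  y=1 (Ashton, w=120) cum 160
  y=2 (Elwood, w=60) cum 220
  y=6 (Holt, w=125) cum 345
  y=6 (Fenton, w=250) cum 595  ← median
  y=6 (Denby, w=120) cum 715
  y=7 (Brookfield, w=40) cum 755
  y=8 (Granby, w=30) cum 785
⇒ y* = 6

(6, 6)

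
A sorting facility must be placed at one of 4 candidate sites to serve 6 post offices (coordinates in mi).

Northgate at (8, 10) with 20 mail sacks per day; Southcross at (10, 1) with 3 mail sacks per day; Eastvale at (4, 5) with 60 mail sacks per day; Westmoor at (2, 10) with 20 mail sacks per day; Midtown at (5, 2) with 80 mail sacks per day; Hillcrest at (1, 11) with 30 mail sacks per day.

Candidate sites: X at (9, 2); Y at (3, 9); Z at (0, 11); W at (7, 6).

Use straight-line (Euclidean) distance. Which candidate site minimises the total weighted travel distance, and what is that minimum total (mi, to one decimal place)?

W, total 1009.8 mi

Total weighted distance at each candidate:
  X (9, 2): total = 1409.2
  Y (3, 9): total = 1076.8
  Z (0, 11): total = 1534.7
  W (7, 6): total = 1009.8
Minimum is at W with total 1009.8 mi.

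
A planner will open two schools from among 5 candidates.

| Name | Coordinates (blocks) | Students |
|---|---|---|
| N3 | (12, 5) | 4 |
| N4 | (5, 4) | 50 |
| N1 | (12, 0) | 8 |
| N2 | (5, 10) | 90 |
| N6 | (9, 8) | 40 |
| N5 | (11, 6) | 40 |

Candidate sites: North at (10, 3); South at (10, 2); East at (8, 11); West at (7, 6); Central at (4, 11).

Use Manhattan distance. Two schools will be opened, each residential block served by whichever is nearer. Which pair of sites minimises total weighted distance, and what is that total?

Evaluate every pair (each demand assigned to the nearer of the two):
  {West, Central}: total = 812
  {North, Central}: total = 936
  {East, West}: total = 992
  {North, East}: total = 1036
  {South, Central}: total = 1062
  {South, West}: total = 1112
  {North, West}: total = 1116
  {South, East}: total = 1122
  {East, Central}: total = 1220
  {North, South}: total = 1828
Best pair: {West, Central} with total 812.

{West, Central}, total 812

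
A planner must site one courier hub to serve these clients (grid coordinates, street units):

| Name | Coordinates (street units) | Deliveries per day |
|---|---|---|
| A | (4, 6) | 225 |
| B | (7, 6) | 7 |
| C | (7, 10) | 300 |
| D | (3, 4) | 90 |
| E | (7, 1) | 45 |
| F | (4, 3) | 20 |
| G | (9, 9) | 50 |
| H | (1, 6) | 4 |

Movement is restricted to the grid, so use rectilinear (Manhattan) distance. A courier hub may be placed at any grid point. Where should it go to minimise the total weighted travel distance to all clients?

Manhattan distance separates: Σwᵢ(|x−xᵢ|+|y−yᵢ|) = Σwᵢ|x−xᵢ| + Σwᵢ|y−yᵢ|, so x and y are optimised independently as 1-D weighted medians.
Total weight W = 741; half = 370.5.
x-coordinate, sorted with cumulative weight:
  x=1 (H, w=4) cum 4
  x=3 (D, w=90) cum 94
  x=4 (A, w=225) cum 319
  x=4 (F, w=20) cum 339
  x=7 (B, w=7) cum 346
  x=7 (C, w=300) cum 646  ← median
  x=7 (E, w=45) cum 691
  x=9 (G, w=50) cum 741
⇒ x* = 7
y-coordinate, sorted with cumulative weight:
  y=1 (E, w=45) cum 45
  y=3 (F, w=20) cum 65
  y=4 (D, w=90) cum 155
  y=6 (A, w=225) cum 380  ← median
  y=6 (B, w=7) cum 387
  y=6 (H, w=4) cum 391
  y=9 (G, w=50) cum 441
  y=10 (C, w=300) cum 741
⇒ y* = 6

(7, 6)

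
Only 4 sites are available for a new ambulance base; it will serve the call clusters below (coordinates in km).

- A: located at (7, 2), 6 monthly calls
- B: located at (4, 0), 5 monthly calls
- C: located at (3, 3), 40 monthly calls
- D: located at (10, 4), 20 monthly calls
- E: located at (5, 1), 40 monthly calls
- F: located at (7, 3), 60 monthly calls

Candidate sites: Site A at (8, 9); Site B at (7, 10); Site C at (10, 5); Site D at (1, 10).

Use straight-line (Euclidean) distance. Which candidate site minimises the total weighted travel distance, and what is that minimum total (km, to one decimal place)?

Total weighted distance at each candidate:
  Site A (8, 9): total = 1218.5
  Site B (7, 10): total = 1345.6
  Site C (10, 5): total = 848.2
  Site D (1, 10): total = 1566.9
Minimum is at Site C with total 848.2 km.

Site C, total 848.2 km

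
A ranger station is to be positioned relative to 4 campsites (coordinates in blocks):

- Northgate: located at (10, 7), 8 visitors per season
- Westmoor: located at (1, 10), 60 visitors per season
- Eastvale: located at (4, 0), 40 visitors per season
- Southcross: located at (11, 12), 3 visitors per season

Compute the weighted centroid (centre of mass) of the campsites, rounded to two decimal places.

The minimiser of Σwᵢ‖p−pᵢ‖² is the weighted centroid p* = (Σwᵢpᵢ)/(Σwᵢ).
Σwᵢ = 111.
Σwᵢxᵢ = 8·10 + 60·1 + 40·4 + 3·11 = 333.
Σwᵢyᵢ = 8·7 + 60·10 + 40·0 + 3·12 = 692.
x* = 333/111 = 3.00, y* = 692/111 = 6.23.

(3.00, 6.23)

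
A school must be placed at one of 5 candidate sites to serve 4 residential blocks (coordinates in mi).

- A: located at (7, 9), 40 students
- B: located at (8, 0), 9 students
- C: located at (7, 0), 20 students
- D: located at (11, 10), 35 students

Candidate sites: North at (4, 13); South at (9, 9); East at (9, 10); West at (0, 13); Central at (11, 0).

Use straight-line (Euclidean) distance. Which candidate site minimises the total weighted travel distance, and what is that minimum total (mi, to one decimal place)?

Total weighted distance at each candidate:
  North (4, 13): total = 855.8
  South (9, 9): total = 424.2
  East (9, 10): total = 453.9
  West (0, 13): total = 1154.2
  Central (11, 0): total = 851.0
Minimum is at South with total 424.2 mi.

South, total 424.2 mi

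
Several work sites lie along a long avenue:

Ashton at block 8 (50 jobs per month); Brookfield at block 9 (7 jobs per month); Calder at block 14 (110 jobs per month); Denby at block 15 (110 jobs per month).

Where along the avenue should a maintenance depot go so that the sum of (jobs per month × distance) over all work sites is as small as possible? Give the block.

For a sum of weighted absolute distances on a line, the optimum is the weighted median (not the mean). Total weight W = 277; half-weight = 138.5.
Sort by position and accumulate weight:
  block 8 (Ashton, w=50) → cum 50
  block 9 (Brookfield, w=7) → cum 57
  block 14 (Calder, w=110) → cum 167  ≥ 138.5 → median here
  block 15 (Denby, w=110) → cum 277
Optimal location: block 14.

x = 14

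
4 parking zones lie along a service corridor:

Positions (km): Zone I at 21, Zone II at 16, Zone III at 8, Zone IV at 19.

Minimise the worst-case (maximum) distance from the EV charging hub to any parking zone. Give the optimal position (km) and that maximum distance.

location 14.5, max distance 6.5

The 1-center on a line is the midpoint of the two extreme points: leftmost at 8, rightmost at 21.
Optimal location = (8 + 21)/2 = 14.5; maximum distance = (21 − 8)/2 = 6.5.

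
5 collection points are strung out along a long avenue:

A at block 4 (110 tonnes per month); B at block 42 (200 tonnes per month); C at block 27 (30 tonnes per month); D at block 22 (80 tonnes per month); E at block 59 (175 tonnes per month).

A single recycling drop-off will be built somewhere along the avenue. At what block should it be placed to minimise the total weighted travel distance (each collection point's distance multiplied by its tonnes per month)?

For a sum of weighted absolute distances on a line, the optimum is the weighted median (not the mean). Total weight W = 595; half-weight = 297.5.
Sort by position and accumulate weight:
  block 4 (A, w=110) → cum 110
  block 22 (D, w=80) → cum 190
  block 27 (C, w=30) → cum 220
  block 42 (B, w=200) → cum 420  ≥ 297.5 → median here
  block 59 (E, w=175) → cum 595
Optimal location: block 42.

x = 42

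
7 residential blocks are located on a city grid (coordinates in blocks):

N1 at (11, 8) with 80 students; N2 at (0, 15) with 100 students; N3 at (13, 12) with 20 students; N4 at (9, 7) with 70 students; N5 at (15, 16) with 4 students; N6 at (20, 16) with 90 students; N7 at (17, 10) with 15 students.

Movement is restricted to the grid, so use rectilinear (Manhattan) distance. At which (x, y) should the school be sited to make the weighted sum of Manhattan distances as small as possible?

Manhattan distance separates: Σwᵢ(|x−xᵢ|+|y−yᵢ|) = Σwᵢ|x−xᵢ| + Σwᵢ|y−yᵢ|, so x and y are optimised independently as 1-D weighted medians.
Total weight W = 379; half = 189.5.
x-coordinate, sorted with cumulative weight:
  x=0 (N2, w=100) cum 100
  x=9 (N4, w=70) cum 170
  x=11 (N1, w=80) cum 250  ← median
  x=13 (N3, w=20) cum 270
  x=15 (N5, w=4) cum 274
  x=17 (N7, w=15) cum 289
  x=20 (N6, w=90) cum 379
⇒ x* = 11
y-coordinate, sorted with cumulative weight:
  y=7 (N4, w=70) cum 70
  y=8 (N1, w=80) cum 150
  y=10 (N7, w=15) cum 165
  y=12 (N3, w=20) cum 185
  y=15 (N2, w=100) cum 285  ← median
  y=16 (N5, w=4) cum 289
  y=16 (N6, w=90) cum 379
⇒ y* = 15

(11, 15)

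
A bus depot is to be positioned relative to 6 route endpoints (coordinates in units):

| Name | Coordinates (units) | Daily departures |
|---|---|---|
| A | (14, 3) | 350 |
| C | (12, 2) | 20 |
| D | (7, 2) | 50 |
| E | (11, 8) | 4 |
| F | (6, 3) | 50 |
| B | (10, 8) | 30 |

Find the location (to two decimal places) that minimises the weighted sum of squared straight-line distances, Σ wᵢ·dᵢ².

The minimiser of Σwᵢ‖p−pᵢ‖² is the weighted centroid p* = (Σwᵢpᵢ)/(Σwᵢ).
Σwᵢ = 504.
Σwᵢxᵢ = 350·14 + 20·12 + 50·7 + 4·11 + 50·6 + 30·10 = 6134.
Σwᵢyᵢ = 350·3 + 20·2 + 50·2 + 4·8 + 50·3 + 30·8 = 1612.
x* = 6134/504 = 12.17, y* = 1612/504 = 3.20.

(12.17, 3.20)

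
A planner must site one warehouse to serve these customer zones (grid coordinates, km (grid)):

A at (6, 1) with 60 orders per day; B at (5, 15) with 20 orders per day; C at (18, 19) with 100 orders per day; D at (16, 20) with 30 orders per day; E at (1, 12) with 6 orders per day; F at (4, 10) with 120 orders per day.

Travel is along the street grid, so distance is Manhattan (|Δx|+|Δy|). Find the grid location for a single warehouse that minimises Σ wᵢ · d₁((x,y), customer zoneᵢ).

(6, 10)

Manhattan distance separates: Σwᵢ(|x−xᵢ|+|y−yᵢ|) = Σwᵢ|x−xᵢ| + Σwᵢ|y−yᵢ|, so x and y are optimised independently as 1-D weighted medians.
Total weight W = 336; half = 168.
x-coordinate, sorted with cumulative weight:
  x=1 (E, w=6) cum 6
  x=4 (F, w=120) cum 126
  x=5 (B, w=20) cum 146
  x=6 (A, w=60) cum 206  ← median
  x=16 (D, w=30) cum 236
  x=18 (C, w=100) cum 336
⇒ x* = 6
y-coordinate, sorted with cumulative weight:
  y=1 (A, w=60) cum 60
  y=10 (F, w=120) cum 180  ← median
  y=12 (E, w=6) cum 186
  y=15 (B, w=20) cum 206
  y=19 (C, w=100) cum 306
  y=20 (D, w=30) cum 336
⇒ y* = 10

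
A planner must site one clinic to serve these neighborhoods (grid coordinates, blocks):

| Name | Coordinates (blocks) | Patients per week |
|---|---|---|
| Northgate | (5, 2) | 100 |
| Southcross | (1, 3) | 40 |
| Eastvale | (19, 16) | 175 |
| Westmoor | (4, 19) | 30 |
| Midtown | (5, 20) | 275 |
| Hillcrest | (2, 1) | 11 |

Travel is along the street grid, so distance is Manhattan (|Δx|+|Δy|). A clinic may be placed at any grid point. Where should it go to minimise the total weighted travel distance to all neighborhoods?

Manhattan distance separates: Σwᵢ(|x−xᵢ|+|y−yᵢ|) = Σwᵢ|x−xᵢ| + Σwᵢ|y−yᵢ|, so x and y are optimised independently as 1-D weighted medians.
Total weight W = 631; half = 315.5.
x-coordinate, sorted with cumulative weight:
  x=1 (Southcross, w=40) cum 40
  x=2 (Hillcrest, w=11) cum 51
  x=4 (Westmoor, w=30) cum 81
  x=5 (Northgate, w=100) cum 181
  x=5 (Midtown, w=275) cum 456  ← median
  x=19 (Eastvale, w=175) cum 631
⇒ x* = 5
y-coordinate, sorted with cumulative weight:
  y=1 (Hillcrest, w=11) cum 11
  y=2 (Northgate, w=100) cum 111
  y=3 (Southcross, w=40) cum 151
  y=16 (Eastvale, w=175) cum 326  ← median
  y=19 (Westmoor, w=30) cum 356
  y=20 (Midtown, w=275) cum 631
⇒ y* = 16

(5, 16)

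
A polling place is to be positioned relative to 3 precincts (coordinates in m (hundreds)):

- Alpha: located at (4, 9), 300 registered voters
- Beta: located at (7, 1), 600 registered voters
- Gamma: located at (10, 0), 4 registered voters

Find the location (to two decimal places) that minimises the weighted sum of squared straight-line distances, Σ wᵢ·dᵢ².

The minimiser of Σwᵢ‖p−pᵢ‖² is the weighted centroid p* = (Σwᵢpᵢ)/(Σwᵢ).
Σwᵢ = 904.
Σwᵢxᵢ = 300·4 + 600·7 + 4·10 = 5440.
Σwᵢyᵢ = 300·9 + 600·1 + 4·0 = 3300.
x* = 5440/904 = 6.02, y* = 3300/904 = 3.65.

(6.02, 3.65)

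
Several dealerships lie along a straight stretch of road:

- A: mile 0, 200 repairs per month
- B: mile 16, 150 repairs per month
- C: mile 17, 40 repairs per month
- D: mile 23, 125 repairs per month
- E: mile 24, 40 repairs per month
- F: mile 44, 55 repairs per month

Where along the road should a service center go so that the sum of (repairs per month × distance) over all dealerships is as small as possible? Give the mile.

For a sum of weighted absolute distances on a line, the optimum is the weighted median (not the mean). Total weight W = 610; half-weight = 305.
Sort by position and accumulate weight:
  mile 0 (A, w=200) → cum 200
  mile 16 (B, w=150) → cum 350  ≥ 305 → median here
  mile 17 (C, w=40) → cum 390
  mile 23 (D, w=125) → cum 515
  mile 24 (E, w=40) → cum 555
  mile 44 (F, w=55) → cum 610
Optimal location: mile 16.

x = 16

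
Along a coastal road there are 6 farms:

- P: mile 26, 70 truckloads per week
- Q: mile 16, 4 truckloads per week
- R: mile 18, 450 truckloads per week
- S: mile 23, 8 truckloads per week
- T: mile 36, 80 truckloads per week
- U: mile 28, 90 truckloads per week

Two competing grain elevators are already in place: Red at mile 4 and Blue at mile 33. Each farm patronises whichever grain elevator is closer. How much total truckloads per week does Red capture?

The indifferent point is the midpoint (4+33)/2 = 18.5; farms left of it (closer to Red at 4) go to Red, those right go to Blue.
  Q at 16 (w=4) → Red
  R at 18 (w=450) → Red
  S at 23 (w=8) → Blue
  P at 26 (w=70) → Blue
  U at 28 (w=90) → Blue
  T at 36 (w=80) → Blue
Red captures 454; Blue captures 248.

454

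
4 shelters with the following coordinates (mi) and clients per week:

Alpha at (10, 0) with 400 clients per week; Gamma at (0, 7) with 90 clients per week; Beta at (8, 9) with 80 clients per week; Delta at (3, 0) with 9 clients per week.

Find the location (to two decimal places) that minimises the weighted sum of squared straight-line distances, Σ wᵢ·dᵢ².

(8.06, 2.33)

The minimiser of Σwᵢ‖p−pᵢ‖² is the weighted centroid p* = (Σwᵢpᵢ)/(Σwᵢ).
Σwᵢ = 579.
Σwᵢxᵢ = 400·10 + 90·0 + 80·8 + 9·3 = 4667.
Σwᵢyᵢ = 400·0 + 90·7 + 80·9 + 9·0 = 1350.
x* = 4667/579 = 8.06, y* = 1350/579 = 2.33.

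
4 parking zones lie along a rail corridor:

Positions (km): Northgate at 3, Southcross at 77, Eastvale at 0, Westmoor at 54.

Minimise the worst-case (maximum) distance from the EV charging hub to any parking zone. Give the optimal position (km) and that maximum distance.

location 38.5, max distance 38.5

The 1-center on a line is the midpoint of the two extreme points: leftmost at 0, rightmost at 77.
Optimal location = (0 + 77)/2 = 38.5; maximum distance = (77 − 0)/2 = 38.5.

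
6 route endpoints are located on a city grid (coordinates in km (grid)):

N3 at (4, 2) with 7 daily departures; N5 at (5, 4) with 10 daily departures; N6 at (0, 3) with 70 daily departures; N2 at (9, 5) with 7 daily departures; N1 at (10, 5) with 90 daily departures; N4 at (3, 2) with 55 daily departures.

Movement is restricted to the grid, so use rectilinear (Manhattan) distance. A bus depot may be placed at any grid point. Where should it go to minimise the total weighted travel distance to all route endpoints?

Manhattan distance separates: Σwᵢ(|x−xᵢ|+|y−yᵢ|) = Σwᵢ|x−xᵢ| + Σwᵢ|y−yᵢ|, so x and y are optimised independently as 1-D weighted medians.
Total weight W = 239; half = 119.5.
x-coordinate, sorted with cumulative weight:
  x=0 (N6, w=70) cum 70
  x=3 (N4, w=55) cum 125  ← median
  x=4 (N3, w=7) cum 132
  x=5 (N5, w=10) cum 142
  x=9 (N2, w=7) cum 149
  x=10 (N1, w=90) cum 239
⇒ x* = 3
y-coordinate, sorted with cumulative weight:
  y=2 (N3, w=7) cum 7
  y=2 (N4, w=55) cum 62
  y=3 (N6, w=70) cum 132  ← median
  y=4 (N5, w=10) cum 142
  y=5 (N2, w=7) cum 149
  y=5 (N1, w=90) cum 239
⇒ y* = 3

(3, 3)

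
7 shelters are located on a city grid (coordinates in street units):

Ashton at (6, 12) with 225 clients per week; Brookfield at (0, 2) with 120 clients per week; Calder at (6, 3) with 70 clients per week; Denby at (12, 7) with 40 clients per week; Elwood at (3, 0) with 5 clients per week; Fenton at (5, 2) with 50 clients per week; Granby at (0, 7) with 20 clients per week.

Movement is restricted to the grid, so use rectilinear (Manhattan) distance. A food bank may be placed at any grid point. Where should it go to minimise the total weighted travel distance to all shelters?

(6, 7)

Manhattan distance separates: Σwᵢ(|x−xᵢ|+|y−yᵢ|) = Σwᵢ|x−xᵢ| + Σwᵢ|y−yᵢ|, so x and y are optimised independently as 1-D weighted medians.
Total weight W = 530; half = 265.
x-coordinate, sorted with cumulative weight:
  x=0 (Brookfield, w=120) cum 120
  x=0 (Granby, w=20) cum 140
  x=3 (Elwood, w=5) cum 145
  x=5 (Fenton, w=50) cum 195
  x=6 (Ashton, w=225) cum 420  ← median
  x=6 (Calder, w=70) cum 490
  x=12 (Denby, w=40) cum 530
⇒ x* = 6
y-coordinate, sorted with cumulative weight:
  y=0 (Elwood, w=5) cum 5
  y=2 (Brookfield, w=120) cum 125
  y=2 (Fenton, w=50) cum 175
  y=3 (Calder, w=70) cum 245
  y=7 (Denby, w=40) cum 285  ← median
  y=7 (Granby, w=20) cum 305
  y=12 (Ashton, w=225) cum 530
⇒ y* = 7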